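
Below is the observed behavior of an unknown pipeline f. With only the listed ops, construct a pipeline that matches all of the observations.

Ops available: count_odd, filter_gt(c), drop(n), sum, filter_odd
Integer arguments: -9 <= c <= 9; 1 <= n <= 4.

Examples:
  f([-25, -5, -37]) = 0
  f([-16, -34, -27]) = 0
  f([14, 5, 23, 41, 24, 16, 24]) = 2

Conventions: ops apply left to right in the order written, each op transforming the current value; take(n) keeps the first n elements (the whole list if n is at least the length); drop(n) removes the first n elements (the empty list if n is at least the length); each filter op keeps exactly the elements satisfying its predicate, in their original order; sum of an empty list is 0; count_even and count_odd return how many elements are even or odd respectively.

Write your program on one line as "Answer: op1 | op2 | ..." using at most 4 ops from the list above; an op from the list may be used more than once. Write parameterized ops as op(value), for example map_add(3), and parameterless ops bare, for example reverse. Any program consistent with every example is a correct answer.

drop(2) | filter_gt(1) | count_odd

Check, running the answer program on each example:
  [-25, -5, -37] -> [-37] -> [] -> 0
  [-16, -34, -27] -> [-27] -> [] -> 0
  [14, 5, 23, 41, 24, 16, 24] -> [23, 41, 24, 16, 24] -> [23, 41, 24, 16, 24] -> 2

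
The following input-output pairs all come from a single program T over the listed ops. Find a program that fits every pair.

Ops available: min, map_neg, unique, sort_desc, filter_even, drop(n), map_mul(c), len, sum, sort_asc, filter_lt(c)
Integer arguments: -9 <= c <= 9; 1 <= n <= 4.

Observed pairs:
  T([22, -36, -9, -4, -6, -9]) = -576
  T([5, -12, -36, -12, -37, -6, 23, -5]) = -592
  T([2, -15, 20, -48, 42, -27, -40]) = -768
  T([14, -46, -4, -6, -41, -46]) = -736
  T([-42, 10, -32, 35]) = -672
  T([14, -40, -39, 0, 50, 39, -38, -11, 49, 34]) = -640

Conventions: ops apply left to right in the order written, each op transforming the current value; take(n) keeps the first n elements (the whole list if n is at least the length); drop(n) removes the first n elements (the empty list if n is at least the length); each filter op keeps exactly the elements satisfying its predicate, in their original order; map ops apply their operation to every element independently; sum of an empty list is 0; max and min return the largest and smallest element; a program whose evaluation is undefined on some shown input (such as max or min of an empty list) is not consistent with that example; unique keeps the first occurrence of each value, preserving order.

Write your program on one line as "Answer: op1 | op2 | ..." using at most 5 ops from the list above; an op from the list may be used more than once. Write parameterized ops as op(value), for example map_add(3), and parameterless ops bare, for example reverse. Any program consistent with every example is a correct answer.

map_mul(-8) | map_neg | map_mul(2) | min

Check, running the answer program on each example:
  [22, -36, -9, -4, -6, -9] -> [-176, 288, 72, 32, 48, 72] -> [176, -288, -72, -32, -48, -72] -> [352, -576, -144, -64, -96, -144] -> -576
  [5, -12, -36, -12, -37, -6, 23, -5] -> [-40, 96, 288, 96, 296, 48, -184, 40] -> [40, -96, -288, -96, -296, -48, 184, -40] -> [80, -192, -576, -192, -592, -96, 368, -80] -> -592
  [2, -15, 20, -48, 42, -27, -40] -> [-16, 120, -160, 384, -336, 216, 320] -> [16, -120, 160, -384, 336, -216, -320] -> [32, -240, 320, -768, 672, -432, -640] -> -768
  [14, -46, -4, -6, -41, -46] -> [-112, 368, 32, 48, 328, 368] -> [112, -368, -32, -48, -328, -368] -> [224, -736, -64, -96, -656, -736] -> -736
  [-42, 10, -32, 35] -> [336, -80, 256, -280] -> [-336, 80, -256, 280] -> [-672, 160, -512, 560] -> -672
  [14, -40, -39, 0, 50, 39, -38, -11, 49, 34] -> [-112, 320, 312, 0, -400, -312, 304, 88, -392, -272] -> [112, -320, -312, 0, 400, 312, -304, -88, 392, 272] -> [224, -640, -624, 0, 800, 624, -608, -176, 784, 544] -> -640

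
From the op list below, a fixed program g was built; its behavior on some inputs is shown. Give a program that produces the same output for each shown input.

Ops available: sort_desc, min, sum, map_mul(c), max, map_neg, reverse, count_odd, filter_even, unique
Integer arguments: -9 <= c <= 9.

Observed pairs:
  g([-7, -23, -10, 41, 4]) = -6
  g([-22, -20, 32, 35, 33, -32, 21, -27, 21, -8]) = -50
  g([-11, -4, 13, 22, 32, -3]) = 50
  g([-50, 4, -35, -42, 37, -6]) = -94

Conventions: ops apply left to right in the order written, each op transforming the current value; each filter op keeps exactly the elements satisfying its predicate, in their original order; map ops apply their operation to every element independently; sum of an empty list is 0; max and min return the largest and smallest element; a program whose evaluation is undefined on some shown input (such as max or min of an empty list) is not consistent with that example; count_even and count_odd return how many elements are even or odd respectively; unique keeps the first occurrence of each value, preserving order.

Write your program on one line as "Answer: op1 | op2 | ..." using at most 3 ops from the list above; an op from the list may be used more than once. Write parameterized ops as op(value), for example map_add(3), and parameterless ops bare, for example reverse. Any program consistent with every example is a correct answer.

filter_even | sum

Check, running the answer program on each example:
  [-7, -23, -10, 41, 4] -> [-10, 4] -> -6
  [-22, -20, 32, 35, 33, -32, 21, -27, 21, -8] -> [-22, -20, 32, -32, -8] -> -50
  [-11, -4, 13, 22, 32, -3] -> [-4, 22, 32] -> 50
  [-50, 4, -35, -42, 37, -6] -> [-50, 4, -42, -6] -> -94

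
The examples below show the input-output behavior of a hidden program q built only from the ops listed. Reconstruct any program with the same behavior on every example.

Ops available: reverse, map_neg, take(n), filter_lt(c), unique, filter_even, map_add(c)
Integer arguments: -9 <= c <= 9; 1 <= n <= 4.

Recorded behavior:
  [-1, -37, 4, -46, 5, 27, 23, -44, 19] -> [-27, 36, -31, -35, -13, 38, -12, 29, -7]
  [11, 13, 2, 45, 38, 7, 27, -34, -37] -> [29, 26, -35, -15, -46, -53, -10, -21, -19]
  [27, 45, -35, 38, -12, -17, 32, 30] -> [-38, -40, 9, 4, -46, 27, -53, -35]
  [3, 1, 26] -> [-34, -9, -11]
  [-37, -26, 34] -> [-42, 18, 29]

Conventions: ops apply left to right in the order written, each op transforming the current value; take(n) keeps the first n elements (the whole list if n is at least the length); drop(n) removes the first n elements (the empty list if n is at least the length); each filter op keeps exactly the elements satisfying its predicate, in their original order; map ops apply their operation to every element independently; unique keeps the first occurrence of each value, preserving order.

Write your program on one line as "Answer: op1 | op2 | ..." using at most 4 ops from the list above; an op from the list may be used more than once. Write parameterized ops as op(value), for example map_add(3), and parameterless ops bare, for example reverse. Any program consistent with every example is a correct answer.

map_neg | reverse | map_add(-7) | map_add(-1)

Check, running the answer program on each example:
  [-1, -37, 4, -46, 5, 27, 23, -44, 19] -> [1, 37, -4, 46, -5, -27, -23, 44, -19] -> [-19, 44, -23, -27, -5, 46, -4, 37, 1] -> [-26, 37, -30, -34, -12, 39, -11, 30, -6] -> [-27, 36, -31, -35, -13, 38, -12, 29, -7]
  [11, 13, 2, 45, 38, 7, 27, -34, -37] -> [-11, -13, -2, -45, -38, -7, -27, 34, 37] -> [37, 34, -27, -7, -38, -45, -2, -13, -11] -> [30, 27, -34, -14, -45, -52, -9, -20, -18] -> [29, 26, -35, -15, -46, -53, -10, -21, -19]
  [27, 45, -35, 38, -12, -17, 32, 30] -> [-27, -45, 35, -38, 12, 17, -32, -30] -> [-30, -32, 17, 12, -38, 35, -45, -27] -> [-37, -39, 10, 5, -45, 28, -52, -34] -> [-38, -40, 9, 4, -46, 27, -53, -35]
  [3, 1, 26] -> [-3, -1, -26] -> [-26, -1, -3] -> [-33, -8, -10] -> [-34, -9, -11]
  [-37, -26, 34] -> [37, 26, -34] -> [-34, 26, 37] -> [-41, 19, 30] -> [-42, 18, 29]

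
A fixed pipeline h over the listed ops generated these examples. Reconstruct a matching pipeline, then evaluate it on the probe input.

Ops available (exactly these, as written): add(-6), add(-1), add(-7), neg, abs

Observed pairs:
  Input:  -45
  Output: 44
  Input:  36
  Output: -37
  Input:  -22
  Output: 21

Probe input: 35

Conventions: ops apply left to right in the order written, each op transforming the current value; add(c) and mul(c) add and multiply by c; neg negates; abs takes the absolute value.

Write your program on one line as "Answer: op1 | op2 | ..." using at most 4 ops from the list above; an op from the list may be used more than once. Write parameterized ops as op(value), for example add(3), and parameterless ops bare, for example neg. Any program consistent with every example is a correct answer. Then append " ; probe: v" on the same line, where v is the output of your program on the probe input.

add(-6) | neg | add(-7) ; probe: -36

Check, running the answer program on each example:
  -45 -> -51 -> 51 -> 44
  36 -> 30 -> -30 -> -37
  -22 -> -28 -> 28 -> 21
  probe: 35 -> 29 -> -29 -> -36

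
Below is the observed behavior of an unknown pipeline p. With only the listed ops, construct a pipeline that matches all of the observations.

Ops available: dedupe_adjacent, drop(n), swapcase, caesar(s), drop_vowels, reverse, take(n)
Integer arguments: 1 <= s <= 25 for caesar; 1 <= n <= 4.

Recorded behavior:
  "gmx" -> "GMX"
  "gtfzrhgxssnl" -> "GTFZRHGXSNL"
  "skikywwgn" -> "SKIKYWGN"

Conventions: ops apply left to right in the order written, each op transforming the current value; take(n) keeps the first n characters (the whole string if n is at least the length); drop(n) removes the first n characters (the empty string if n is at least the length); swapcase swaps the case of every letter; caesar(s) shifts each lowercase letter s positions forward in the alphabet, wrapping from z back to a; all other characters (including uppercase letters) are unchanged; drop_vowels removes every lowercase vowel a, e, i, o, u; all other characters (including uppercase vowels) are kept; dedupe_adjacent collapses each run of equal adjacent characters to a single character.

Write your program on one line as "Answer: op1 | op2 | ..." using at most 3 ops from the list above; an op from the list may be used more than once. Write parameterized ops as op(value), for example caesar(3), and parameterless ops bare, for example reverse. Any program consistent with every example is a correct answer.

swapcase | dedupe_adjacent

Check, running the answer program on each example:
  "gmx" -> "GMX" -> "GMX"
  "gtfzrhgxssnl" -> "GTFZRHGXSSNL" -> "GTFZRHGXSNL"
  "skikywwgn" -> "SKIKYWWGN" -> "SKIKYWGN"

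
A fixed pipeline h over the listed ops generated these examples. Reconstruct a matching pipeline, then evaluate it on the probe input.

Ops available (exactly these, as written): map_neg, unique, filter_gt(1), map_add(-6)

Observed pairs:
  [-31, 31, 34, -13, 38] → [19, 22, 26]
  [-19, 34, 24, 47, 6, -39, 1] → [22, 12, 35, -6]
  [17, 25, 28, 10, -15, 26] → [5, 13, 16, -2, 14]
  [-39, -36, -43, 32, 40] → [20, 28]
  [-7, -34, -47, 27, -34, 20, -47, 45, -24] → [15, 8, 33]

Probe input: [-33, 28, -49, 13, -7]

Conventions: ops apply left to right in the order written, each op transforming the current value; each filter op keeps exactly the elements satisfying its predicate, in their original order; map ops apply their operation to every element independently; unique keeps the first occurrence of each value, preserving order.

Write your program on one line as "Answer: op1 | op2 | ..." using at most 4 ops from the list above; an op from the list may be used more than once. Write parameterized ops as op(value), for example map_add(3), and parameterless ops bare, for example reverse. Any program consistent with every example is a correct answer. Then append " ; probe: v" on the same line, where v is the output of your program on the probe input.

filter_gt(1) | map_add(-6) | map_add(-6) ; probe: [16, 1]

Check, running the answer program on each example:
  [-31, 31, 34, -13, 38] -> [31, 34, 38] -> [25, 28, 32] -> [19, 22, 26]
  [-19, 34, 24, 47, 6, -39, 1] -> [34, 24, 47, 6] -> [28, 18, 41, 0] -> [22, 12, 35, -6]
  [17, 25, 28, 10, -15, 26] -> [17, 25, 28, 10, 26] -> [11, 19, 22, 4, 20] -> [5, 13, 16, -2, 14]
  [-39, -36, -43, 32, 40] -> [32, 40] -> [26, 34] -> [20, 28]
  [-7, -34, -47, 27, -34, 20, -47, 45, -24] -> [27, 20, 45] -> [21, 14, 39] -> [15, 8, 33]
  probe: [-33, 28, -49, 13, -7] -> [28, 13] -> [22, 7] -> [16, 1]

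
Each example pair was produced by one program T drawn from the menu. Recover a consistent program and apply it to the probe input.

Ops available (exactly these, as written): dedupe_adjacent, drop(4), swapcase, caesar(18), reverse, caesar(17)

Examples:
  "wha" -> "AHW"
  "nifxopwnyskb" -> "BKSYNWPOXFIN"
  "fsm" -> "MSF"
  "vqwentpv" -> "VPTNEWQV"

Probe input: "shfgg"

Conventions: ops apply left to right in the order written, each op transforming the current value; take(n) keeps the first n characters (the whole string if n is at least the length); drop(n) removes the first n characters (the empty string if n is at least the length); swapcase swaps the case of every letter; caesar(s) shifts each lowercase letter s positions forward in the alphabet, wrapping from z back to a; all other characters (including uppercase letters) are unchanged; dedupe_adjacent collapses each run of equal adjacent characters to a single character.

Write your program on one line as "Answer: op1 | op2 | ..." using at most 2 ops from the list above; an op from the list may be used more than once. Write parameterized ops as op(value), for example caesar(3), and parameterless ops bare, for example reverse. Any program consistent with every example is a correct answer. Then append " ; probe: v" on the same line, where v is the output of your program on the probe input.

reverse | swapcase ; probe: "GGFHS"

Check, running the answer program on each example:
  "wha" -> "ahw" -> "AHW"
  "nifxopwnyskb" -> "bksynwpoxfin" -> "BKSYNWPOXFIN"
  "fsm" -> "msf" -> "MSF"
  "vqwentpv" -> "vptnewqv" -> "VPTNEWQV"
  probe: "shfgg" -> "ggfhs" -> "GGFHS"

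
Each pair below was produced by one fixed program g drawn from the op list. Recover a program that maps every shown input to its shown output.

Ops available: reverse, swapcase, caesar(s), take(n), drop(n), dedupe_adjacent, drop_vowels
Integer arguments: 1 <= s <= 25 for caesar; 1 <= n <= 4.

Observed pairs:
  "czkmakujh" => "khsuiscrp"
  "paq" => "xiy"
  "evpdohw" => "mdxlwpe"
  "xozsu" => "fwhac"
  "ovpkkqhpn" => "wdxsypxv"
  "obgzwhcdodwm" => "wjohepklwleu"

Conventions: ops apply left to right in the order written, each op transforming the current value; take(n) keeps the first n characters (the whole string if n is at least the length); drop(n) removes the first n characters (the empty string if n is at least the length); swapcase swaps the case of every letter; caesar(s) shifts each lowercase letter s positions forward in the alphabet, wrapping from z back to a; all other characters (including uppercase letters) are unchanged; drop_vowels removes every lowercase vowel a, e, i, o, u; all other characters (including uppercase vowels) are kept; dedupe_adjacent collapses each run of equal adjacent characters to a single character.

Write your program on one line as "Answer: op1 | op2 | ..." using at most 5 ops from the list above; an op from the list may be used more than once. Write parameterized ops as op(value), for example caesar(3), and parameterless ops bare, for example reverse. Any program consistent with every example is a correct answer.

caesar(22) | caesar(12) | swapcase | dedupe_adjacent | swapcase

Check, running the answer program on each example:
  "czkmakujh" -> "yvgiwgqfd" -> "khsuiscrp" -> "KHSUISCRP" -> "KHSUISCRP" -> "khsuiscrp"
  "paq" -> "lwm" -> "xiy" -> "XIY" -> "XIY" -> "xiy"
  "evpdohw" -> "arlzkds" -> "mdxlwpe" -> "MDXLWPE" -> "MDXLWPE" -> "mdxlwpe"
  "xozsu" -> "tkvoq" -> "fwhac" -> "FWHAC" -> "FWHAC" -> "fwhac"
  "ovpkkqhpn" -> "krlggmdlj" -> "wdxssypxv" -> "WDXSSYPXV" -> "WDXSYPXV" -> "wdxsypxv"
  "obgzwhcdodwm" -> "kxcvsdyzkzsi" -> "wjohepklwleu" -> "WJOHEPKLWLEU" -> "WJOHEPKLWLEU" -> "wjohepklwleu"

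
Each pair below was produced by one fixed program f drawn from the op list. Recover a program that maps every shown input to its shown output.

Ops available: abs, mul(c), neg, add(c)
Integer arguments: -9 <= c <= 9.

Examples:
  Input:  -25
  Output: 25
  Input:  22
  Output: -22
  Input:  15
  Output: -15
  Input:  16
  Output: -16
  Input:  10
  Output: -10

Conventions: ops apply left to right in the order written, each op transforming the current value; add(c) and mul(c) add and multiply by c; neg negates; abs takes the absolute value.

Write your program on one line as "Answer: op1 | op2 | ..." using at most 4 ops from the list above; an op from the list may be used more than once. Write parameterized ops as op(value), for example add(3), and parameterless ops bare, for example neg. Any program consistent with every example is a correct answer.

add(4) | neg | add(4)

Check, running the answer program on each example:
  -25 -> -21 -> 21 -> 25
  22 -> 26 -> -26 -> -22
  15 -> 19 -> -19 -> -15
  16 -> 20 -> -20 -> -16
  10 -> 14 -> -14 -> -10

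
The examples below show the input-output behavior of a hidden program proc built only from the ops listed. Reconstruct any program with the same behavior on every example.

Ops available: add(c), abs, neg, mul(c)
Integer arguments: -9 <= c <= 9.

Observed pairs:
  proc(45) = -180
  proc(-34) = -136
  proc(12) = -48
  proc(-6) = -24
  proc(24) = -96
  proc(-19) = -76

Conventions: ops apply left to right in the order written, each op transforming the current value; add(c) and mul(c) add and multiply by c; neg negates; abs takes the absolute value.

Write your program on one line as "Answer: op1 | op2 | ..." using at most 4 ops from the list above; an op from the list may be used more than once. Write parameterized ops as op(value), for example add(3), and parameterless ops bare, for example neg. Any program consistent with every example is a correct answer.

abs | mul(4) | neg

Check, running the answer program on each example:
  45 -> 45 -> 180 -> -180
  -34 -> 34 -> 136 -> -136
  12 -> 12 -> 48 -> -48
  -6 -> 6 -> 24 -> -24
  24 -> 24 -> 96 -> -96
  -19 -> 19 -> 76 -> -76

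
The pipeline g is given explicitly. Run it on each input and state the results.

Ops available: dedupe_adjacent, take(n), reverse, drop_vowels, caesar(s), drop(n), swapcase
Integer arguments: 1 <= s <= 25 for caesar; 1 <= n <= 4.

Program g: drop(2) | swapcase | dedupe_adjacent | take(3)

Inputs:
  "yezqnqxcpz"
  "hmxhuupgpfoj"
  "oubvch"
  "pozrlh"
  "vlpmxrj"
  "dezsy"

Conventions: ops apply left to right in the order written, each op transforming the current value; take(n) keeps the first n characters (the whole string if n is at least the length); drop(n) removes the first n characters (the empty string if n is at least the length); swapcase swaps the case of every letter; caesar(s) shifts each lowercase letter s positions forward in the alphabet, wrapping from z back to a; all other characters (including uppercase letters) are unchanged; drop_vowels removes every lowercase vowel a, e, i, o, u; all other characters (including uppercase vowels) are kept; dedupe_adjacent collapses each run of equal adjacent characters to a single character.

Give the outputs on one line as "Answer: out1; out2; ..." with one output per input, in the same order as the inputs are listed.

"ZQN"; "XHU"; "BVC"; "ZRL"; "PMX"; "ZSY"

Execution, op by op:
  "yezqnqxcpz" -> "zqnqxcpz" -> "ZQNQXCPZ" -> "ZQNQXCPZ" -> "ZQN"
  "hmxhuupgpfoj" -> "xhuupgpfoj" -> "XHUUPGPFOJ" -> "XHUPGPFOJ" -> "XHU"
  "oubvch" -> "bvch" -> "BVCH" -> "BVCH" -> "BVC"
  "pozrlh" -> "zrlh" -> "ZRLH" -> "ZRLH" -> "ZRL"
  "vlpmxrj" -> "pmxrj" -> "PMXRJ" -> "PMXRJ" -> "PMX"
  "dezsy" -> "zsy" -> "ZSY" -> "ZSY" -> "ZSY"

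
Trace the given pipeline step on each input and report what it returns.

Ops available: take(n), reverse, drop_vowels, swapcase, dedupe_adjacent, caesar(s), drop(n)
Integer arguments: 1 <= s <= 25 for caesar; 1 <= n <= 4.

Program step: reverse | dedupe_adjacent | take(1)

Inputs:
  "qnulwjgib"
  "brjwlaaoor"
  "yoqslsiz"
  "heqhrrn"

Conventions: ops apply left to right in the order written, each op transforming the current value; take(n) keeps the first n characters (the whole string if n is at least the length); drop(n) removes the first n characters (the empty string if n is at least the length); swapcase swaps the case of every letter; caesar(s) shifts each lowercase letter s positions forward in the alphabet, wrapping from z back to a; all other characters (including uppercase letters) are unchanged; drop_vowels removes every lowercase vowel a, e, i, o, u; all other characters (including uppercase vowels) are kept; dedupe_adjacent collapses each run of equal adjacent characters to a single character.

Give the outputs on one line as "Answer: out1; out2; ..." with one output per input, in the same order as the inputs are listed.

"b"; "r"; "z"; "n"

Execution, op by op:
  "qnulwjgib" -> "bigjwlunq" -> "bigjwlunq" -> "b"
  "brjwlaaoor" -> "rooaalwjrb" -> "roalwjrb" -> "r"
  "yoqslsiz" -> "zislsqoy" -> "zislsqoy" -> "z"
  "heqhrrn" -> "nrrhqeh" -> "nrhqeh" -> "n"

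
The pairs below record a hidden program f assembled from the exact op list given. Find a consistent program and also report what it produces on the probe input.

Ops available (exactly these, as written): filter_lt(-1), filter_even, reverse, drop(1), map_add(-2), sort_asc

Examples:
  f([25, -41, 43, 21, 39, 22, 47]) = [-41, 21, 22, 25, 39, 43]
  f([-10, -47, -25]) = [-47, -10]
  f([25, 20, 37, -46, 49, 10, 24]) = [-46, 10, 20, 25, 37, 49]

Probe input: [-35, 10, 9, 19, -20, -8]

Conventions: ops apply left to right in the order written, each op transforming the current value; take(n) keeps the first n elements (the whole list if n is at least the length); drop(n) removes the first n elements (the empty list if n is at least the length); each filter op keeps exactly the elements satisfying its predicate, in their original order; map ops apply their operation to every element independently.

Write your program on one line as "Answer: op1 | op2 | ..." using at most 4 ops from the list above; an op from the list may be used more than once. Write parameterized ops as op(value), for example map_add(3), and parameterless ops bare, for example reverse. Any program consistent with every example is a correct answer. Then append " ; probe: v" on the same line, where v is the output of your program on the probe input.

reverse | drop(1) | sort_asc ; probe: [-35, -20, 9, 10, 19]

Check, running the answer program on each example:
  [25, -41, 43, 21, 39, 22, 47] -> [47, 22, 39, 21, 43, -41, 25] -> [22, 39, 21, 43, -41, 25] -> [-41, 21, 22, 25, 39, 43]
  [-10, -47, -25] -> [-25, -47, -10] -> [-47, -10] -> [-47, -10]
  [25, 20, 37, -46, 49, 10, 24] -> [24, 10, 49, -46, 37, 20, 25] -> [10, 49, -46, 37, 20, 25] -> [-46, 10, 20, 25, 37, 49]
  probe: [-35, 10, 9, 19, -20, -8] -> [-8, -20, 19, 9, 10, -35] -> [-20, 19, 9, 10, -35] -> [-35, -20, 9, 10, 19]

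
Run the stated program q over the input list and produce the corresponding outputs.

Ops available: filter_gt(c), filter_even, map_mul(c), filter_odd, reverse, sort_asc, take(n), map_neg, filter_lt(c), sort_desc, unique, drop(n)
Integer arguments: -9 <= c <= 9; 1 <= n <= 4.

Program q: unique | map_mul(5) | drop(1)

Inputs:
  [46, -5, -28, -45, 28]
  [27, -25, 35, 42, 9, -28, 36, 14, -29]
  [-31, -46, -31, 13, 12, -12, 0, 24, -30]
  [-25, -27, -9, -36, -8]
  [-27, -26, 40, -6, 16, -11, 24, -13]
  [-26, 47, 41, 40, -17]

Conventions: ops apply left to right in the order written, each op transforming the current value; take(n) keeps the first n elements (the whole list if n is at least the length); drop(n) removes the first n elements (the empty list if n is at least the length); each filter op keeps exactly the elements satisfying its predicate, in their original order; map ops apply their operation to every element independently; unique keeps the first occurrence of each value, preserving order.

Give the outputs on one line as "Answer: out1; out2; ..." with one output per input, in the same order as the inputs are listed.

[-25, -140, -225, 140]; [-125, 175, 210, 45, -140, 180, 70, -145]; [-230, 65, 60, -60, 0, 120, -150]; [-135, -45, -180, -40]; [-130, 200, -30, 80, -55, 120, -65]; [235, 205, 200, -85]

Execution, op by op:
  [46, -5, -28, -45, 28] -> [46, -5, -28, -45, 28] -> [230, -25, -140, -225, 140] -> [-25, -140, -225, 140]
  [27, -25, 35, 42, 9, -28, 36, 14, -29] -> [27, -25, 35, 42, 9, -28, 36, 14, -29] -> [135, -125, 175, 210, 45, -140, 180, 70, -145] -> [-125, 175, 210, 45, -140, 180, 70, -145]
  [-31, -46, -31, 13, 12, -12, 0, 24, -30] -> [-31, -46, 13, 12, -12, 0, 24, -30] -> [-155, -230, 65, 60, -60, 0, 120, -150] -> [-230, 65, 60, -60, 0, 120, -150]
  [-25, -27, -9, -36, -8] -> [-25, -27, -9, -36, -8] -> [-125, -135, -45, -180, -40] -> [-135, -45, -180, -40]
  [-27, -26, 40, -6, 16, -11, 24, -13] -> [-27, -26, 40, -6, 16, -11, 24, -13] -> [-135, -130, 200, -30, 80, -55, 120, -65] -> [-130, 200, -30, 80, -55, 120, -65]
  [-26, 47, 41, 40, -17] -> [-26, 47, 41, 40, -17] -> [-130, 235, 205, 200, -85] -> [235, 205, 200, -85]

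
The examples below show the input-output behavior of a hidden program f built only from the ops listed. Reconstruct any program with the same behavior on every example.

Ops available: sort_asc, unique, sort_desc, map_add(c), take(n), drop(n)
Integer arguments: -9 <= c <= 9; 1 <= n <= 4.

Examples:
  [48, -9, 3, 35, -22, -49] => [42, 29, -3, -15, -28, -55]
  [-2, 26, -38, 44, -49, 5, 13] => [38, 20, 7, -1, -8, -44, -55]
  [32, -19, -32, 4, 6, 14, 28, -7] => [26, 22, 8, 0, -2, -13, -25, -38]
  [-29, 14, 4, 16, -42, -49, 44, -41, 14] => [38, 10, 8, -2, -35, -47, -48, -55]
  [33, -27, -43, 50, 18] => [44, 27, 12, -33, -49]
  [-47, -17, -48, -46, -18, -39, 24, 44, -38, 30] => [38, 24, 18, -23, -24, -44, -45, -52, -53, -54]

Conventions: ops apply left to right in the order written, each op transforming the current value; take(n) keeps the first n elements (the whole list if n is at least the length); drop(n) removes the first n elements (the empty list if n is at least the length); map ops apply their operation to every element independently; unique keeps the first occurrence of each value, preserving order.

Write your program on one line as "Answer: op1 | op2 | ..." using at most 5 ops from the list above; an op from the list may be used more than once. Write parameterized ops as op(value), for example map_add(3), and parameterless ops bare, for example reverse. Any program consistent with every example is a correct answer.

map_add(-7) | map_add(1) | sort_desc | unique

Check, running the answer program on each example:
  [48, -9, 3, 35, -22, -49] -> [41, -16, -4, 28, -29, -56] -> [42, -15, -3, 29, -28, -55] -> [42, 29, -3, -15, -28, -55] -> [42, 29, -3, -15, -28, -55]
  [-2, 26, -38, 44, -49, 5, 13] -> [-9, 19, -45, 37, -56, -2, 6] -> [-8, 20, -44, 38, -55, -1, 7] -> [38, 20, 7, -1, -8, -44, -55] -> [38, 20, 7, -1, -8, -44, -55]
  [32, -19, -32, 4, 6, 14, 28, -7] -> [25, -26, -39, -3, -1, 7, 21, -14] -> [26, -25, -38, -2, 0, 8, 22, -13] -> [26, 22, 8, 0, -2, -13, -25, -38] -> [26, 22, 8, 0, -2, -13, -25, -38]
  [-29, 14, 4, 16, -42, -49, 44, -41, 14] -> [-36, 7, -3, 9, -49, -56, 37, -48, 7] -> [-35, 8, -2, 10, -48, -55, 38, -47, 8] -> [38, 10, 8, 8, -2, -35, -47, -48, -55] -> [38, 10, 8, -2, -35, -47, -48, -55]
  [33, -27, -43, 50, 18] -> [26, -34, -50, 43, 11] -> [27, -33, -49, 44, 12] -> [44, 27, 12, -33, -49] -> [44, 27, 12, -33, -49]
  [-47, -17, -48, -46, -18, -39, 24, 44, -38, 30] -> [-54, -24, -55, -53, -25, -46, 17, 37, -45, 23] -> [-53, -23, -54, -52, -24, -45, 18, 38, -44, 24] -> [38, 24, 18, -23, -24, -44, -45, -52, -53, -54] -> [38, 24, 18, -23, -24, -44, -45, -52, -53, -54]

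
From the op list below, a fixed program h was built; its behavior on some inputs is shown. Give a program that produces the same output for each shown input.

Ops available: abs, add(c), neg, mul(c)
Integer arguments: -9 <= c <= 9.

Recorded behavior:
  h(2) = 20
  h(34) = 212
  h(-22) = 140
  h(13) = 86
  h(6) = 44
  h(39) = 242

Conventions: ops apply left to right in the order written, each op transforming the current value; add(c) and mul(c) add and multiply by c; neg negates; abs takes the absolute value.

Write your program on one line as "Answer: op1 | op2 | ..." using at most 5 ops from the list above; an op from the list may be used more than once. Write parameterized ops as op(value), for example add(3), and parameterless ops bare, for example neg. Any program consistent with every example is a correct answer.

mul(-6) | abs | neg | add(-8) | neg

Check, running the answer program on each example:
  2 -> -12 -> 12 -> -12 -> -20 -> 20
  34 -> -204 -> 204 -> -204 -> -212 -> 212
  -22 -> 132 -> 132 -> -132 -> -140 -> 140
  13 -> -78 -> 78 -> -78 -> -86 -> 86
  6 -> -36 -> 36 -> -36 -> -44 -> 44
  39 -> -234 -> 234 -> -234 -> -242 -> 242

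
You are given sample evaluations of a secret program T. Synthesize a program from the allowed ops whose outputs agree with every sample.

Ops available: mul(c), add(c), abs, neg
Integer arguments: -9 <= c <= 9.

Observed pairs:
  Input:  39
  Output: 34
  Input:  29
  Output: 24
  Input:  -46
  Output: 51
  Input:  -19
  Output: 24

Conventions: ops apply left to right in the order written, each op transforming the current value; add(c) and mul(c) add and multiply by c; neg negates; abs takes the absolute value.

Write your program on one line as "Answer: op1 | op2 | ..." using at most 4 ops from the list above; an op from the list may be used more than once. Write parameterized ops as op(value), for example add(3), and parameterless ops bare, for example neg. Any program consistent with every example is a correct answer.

add(-4) | add(-1) | abs

Check, running the answer program on each example:
  39 -> 35 -> 34 -> 34
  29 -> 25 -> 24 -> 24
  -46 -> -50 -> -51 -> 51
  -19 -> -23 -> -24 -> 24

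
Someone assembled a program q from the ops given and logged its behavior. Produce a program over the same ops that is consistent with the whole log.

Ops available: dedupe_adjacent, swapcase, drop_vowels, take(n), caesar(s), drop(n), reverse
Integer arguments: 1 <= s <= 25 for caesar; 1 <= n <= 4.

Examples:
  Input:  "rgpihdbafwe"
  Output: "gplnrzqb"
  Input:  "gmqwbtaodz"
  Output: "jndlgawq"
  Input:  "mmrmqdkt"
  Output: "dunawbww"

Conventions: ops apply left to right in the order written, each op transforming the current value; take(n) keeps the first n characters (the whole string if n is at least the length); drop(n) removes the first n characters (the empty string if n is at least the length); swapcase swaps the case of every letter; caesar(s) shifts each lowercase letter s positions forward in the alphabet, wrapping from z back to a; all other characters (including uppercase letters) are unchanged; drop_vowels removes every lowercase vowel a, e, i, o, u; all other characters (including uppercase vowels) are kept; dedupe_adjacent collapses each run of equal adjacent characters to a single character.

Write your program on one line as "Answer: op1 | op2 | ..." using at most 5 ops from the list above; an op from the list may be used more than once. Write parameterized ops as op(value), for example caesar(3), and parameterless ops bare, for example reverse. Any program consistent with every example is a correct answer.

drop_vowels | reverse | caesar(1) | caesar(9)

Check, running the answer program on each example:
  "rgpihdbafwe" -> "rgphdbfw" -> "wfbdhpgr" -> "xgceiqhs" -> "gplnrzqb"
  "gmqwbtaodz" -> "gmqwbtdz" -> "zdtbwqmg" -> "aeucxrnh" -> "jndlgawq"
  "mmrmqdkt" -> "mmrmqdkt" -> "tkdqmrmm" -> "ulernsnn" -> "dunawbww"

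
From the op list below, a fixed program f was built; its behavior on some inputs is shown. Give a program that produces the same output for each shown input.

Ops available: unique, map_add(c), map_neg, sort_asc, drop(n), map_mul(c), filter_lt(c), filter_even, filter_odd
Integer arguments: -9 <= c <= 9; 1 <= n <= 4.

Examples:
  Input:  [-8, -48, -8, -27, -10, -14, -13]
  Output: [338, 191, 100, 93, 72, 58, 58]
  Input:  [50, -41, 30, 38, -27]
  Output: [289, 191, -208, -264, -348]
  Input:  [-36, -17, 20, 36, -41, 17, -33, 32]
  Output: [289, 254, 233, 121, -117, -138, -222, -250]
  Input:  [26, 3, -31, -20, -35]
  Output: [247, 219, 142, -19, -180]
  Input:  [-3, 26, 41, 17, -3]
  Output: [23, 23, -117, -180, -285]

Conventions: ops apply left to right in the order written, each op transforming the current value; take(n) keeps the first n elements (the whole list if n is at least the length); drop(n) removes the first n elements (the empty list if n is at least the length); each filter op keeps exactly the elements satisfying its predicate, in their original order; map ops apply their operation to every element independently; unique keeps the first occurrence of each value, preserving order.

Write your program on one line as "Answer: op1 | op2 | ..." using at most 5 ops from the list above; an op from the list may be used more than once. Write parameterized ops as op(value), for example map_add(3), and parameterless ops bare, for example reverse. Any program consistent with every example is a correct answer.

map_mul(-7) | map_neg | sort_asc | map_add(-2) | map_neg

Check, running the answer program on each example:
  [-8, -48, -8, -27, -10, -14, -13] -> [56, 336, 56, 189, 70, 98, 91] -> [-56, -336, -56, -189, -70, -98, -91] -> [-336, -189, -98, -91, -70, -56, -56] -> [-338, -191, -100, -93, -72, -58, -58] -> [338, 191, 100, 93, 72, 58, 58]
  [50, -41, 30, 38, -27] -> [-350, 287, -210, -266, 189] -> [350, -287, 210, 266, -189] -> [-287, -189, 210, 266, 350] -> [-289, -191, 208, 264, 348] -> [289, 191, -208, -264, -348]
  [-36, -17, 20, 36, -41, 17, -33, 32] -> [252, 119, -140, -252, 287, -119, 231, -224] -> [-252, -119, 140, 252, -287, 119, -231, 224] -> [-287, -252, -231, -119, 119, 140, 224, 252] -> [-289, -254, -233, -121, 117, 138, 222, 250] -> [289, 254, 233, 121, -117, -138, -222, -250]
  [26, 3, -31, -20, -35] -> [-182, -21, 217, 140, 245] -> [182, 21, -217, -140, -245] -> [-245, -217, -140, 21, 182] -> [-247, -219, -142, 19, 180] -> [247, 219, 142, -19, -180]
  [-3, 26, 41, 17, -3] -> [21, -182, -287, -119, 21] -> [-21, 182, 287, 119, -21] -> [-21, -21, 119, 182, 287] -> [-23, -23, 117, 180, 285] -> [23, 23, -117, -180, -285]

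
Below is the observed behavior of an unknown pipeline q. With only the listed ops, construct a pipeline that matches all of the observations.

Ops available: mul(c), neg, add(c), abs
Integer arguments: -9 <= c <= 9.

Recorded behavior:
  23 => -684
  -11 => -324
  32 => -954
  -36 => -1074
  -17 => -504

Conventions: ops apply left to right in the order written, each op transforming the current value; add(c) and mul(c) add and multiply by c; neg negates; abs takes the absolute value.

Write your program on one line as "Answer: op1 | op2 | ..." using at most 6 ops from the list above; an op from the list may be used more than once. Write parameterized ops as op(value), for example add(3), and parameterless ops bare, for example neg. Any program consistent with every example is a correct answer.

mul(-5) | mul(-6) | abs | neg | add(6)

Check, running the answer program on each example:
  23 -> -115 -> 690 -> 690 -> -690 -> -684
  -11 -> 55 -> -330 -> 330 -> -330 -> -324
  32 -> -160 -> 960 -> 960 -> -960 -> -954
  -36 -> 180 -> -1080 -> 1080 -> -1080 -> -1074
  -17 -> 85 -> -510 -> 510 -> -510 -> -504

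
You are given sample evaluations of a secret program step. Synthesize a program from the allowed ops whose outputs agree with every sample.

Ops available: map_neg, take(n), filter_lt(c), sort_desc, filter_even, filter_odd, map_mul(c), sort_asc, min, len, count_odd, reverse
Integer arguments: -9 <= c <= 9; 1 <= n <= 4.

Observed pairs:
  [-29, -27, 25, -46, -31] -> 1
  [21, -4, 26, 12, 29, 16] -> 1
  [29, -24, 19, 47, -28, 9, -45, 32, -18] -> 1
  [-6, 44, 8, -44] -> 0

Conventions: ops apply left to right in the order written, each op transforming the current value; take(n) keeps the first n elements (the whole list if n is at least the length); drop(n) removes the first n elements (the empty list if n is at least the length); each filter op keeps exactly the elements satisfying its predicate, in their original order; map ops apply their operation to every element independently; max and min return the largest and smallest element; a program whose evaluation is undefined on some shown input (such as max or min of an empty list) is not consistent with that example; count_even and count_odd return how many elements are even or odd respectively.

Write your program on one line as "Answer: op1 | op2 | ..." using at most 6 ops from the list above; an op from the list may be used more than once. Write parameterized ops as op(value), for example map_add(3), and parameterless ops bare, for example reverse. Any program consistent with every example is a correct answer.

filter_odd | sort_desc | take(1) | map_neg | count_odd

Check, running the answer program on each example:
  [-29, -27, 25, -46, -31] -> [-29, -27, 25, -31] -> [25, -27, -29, -31] -> [25] -> [-25] -> 1
  [21, -4, 26, 12, 29, 16] -> [21, 29] -> [29, 21] -> [29] -> [-29] -> 1
  [29, -24, 19, 47, -28, 9, -45, 32, -18] -> [29, 19, 47, 9, -45] -> [47, 29, 19, 9, -45] -> [47] -> [-47] -> 1
  [-6, 44, 8, -44] -> [] -> [] -> [] -> [] -> 0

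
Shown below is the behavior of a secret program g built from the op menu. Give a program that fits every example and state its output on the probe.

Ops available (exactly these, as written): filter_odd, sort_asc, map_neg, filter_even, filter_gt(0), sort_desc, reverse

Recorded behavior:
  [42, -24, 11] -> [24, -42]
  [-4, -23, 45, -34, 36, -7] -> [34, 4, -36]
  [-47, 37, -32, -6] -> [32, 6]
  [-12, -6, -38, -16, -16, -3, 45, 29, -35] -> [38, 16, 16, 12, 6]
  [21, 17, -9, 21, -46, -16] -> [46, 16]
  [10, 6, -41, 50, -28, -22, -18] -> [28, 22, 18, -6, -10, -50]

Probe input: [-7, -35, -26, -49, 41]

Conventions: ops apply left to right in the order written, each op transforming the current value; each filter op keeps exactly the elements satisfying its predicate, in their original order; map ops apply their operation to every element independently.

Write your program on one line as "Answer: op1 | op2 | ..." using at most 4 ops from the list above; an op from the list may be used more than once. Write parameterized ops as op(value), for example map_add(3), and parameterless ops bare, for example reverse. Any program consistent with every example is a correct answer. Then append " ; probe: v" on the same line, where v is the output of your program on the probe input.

sort_asc | filter_even | map_neg ; probe: [26]

Check, running the answer program on each example:
  [42, -24, 11] -> [-24, 11, 42] -> [-24, 42] -> [24, -42]
  [-4, -23, 45, -34, 36, -7] -> [-34, -23, -7, -4, 36, 45] -> [-34, -4, 36] -> [34, 4, -36]
  [-47, 37, -32, -6] -> [-47, -32, -6, 37] -> [-32, -6] -> [32, 6]
  [-12, -6, -38, -16, -16, -3, 45, 29, -35] -> [-38, -35, -16, -16, -12, -6, -3, 29, 45] -> [-38, -16, -16, -12, -6] -> [38, 16, 16, 12, 6]
  [21, 17, -9, 21, -46, -16] -> [-46, -16, -9, 17, 21, 21] -> [-46, -16] -> [46, 16]
  [10, 6, -41, 50, -28, -22, -18] -> [-41, -28, -22, -18, 6, 10, 50] -> [-28, -22, -18, 6, 10, 50] -> [28, 22, 18, -6, -10, -50]
  probe: [-7, -35, -26, -49, 41] -> [-49, -35, -26, -7, 41] -> [-26] -> [26]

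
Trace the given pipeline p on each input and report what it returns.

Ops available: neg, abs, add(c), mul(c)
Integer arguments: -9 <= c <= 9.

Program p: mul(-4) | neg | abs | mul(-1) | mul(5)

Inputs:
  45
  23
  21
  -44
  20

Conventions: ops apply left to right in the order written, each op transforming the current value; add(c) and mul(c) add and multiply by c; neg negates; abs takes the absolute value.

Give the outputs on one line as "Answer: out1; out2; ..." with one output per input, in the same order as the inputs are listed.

-900; -460; -420; -880; -400

Execution, op by op:
  45 -> -180 -> 180 -> 180 -> -180 -> -900
  23 -> -92 -> 92 -> 92 -> -92 -> -460
  21 -> -84 -> 84 -> 84 -> -84 -> -420
  -44 -> 176 -> -176 -> 176 -> -176 -> -880
  20 -> -80 -> 80 -> 80 -> -80 -> -400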